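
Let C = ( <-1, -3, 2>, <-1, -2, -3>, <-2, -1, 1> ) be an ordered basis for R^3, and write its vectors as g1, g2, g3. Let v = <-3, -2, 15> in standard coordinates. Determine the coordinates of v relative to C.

<2, -3, 2>

We seek scalars with c_1 g1 + ... + c_3 g3 = v; equivalently solve M c = v where the columns of M are g1, ..., g3.
Row-reducing the augmented matrix [M | v] gives c = (2, -3, 2).
Check: 2g1 - 3g2 + 2g3 = <-3, -2, 15>.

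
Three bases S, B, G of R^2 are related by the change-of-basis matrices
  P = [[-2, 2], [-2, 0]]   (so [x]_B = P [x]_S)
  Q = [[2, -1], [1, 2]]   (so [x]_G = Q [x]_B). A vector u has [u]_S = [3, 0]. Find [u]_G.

[-6, -18]

First [u]_B = P [u]_S = [-6, -6].
Then [u]_G = Q [u]_B = [-6, -18].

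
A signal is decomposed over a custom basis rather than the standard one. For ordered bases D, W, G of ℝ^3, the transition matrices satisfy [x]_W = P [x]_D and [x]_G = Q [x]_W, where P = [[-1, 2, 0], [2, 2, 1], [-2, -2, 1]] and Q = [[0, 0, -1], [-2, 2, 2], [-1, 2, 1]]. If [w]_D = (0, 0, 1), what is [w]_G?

(-1, 4, 3)

Apply P to get W-coordinates (0, 1, 1), then Q to get G-coordinates.
The result is [w]_G = (-1, 4, 3).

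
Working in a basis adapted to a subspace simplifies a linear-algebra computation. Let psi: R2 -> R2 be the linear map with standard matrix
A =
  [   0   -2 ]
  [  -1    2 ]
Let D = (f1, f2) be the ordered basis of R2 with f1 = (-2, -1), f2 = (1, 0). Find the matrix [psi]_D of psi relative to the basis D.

With P the matrix whose columns are f1, f2, [psi]_D = P^(-1) A P.
Column by column: psi(f1) = A f1 = (2, 0); its D-coordinates (0, 2) give column 1.
Continuing for each basis vector yields [psi]_D = [[0, 1], [2, 2]].

[[0, 1], [2, 2]]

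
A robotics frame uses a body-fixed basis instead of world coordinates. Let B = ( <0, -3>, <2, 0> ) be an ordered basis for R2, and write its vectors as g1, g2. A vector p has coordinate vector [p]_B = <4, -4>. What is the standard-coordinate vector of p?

<-8, -12>

The coordinates say p = 4g1 - 4g2; adding the scaled basis vectors gives <-8, -12>.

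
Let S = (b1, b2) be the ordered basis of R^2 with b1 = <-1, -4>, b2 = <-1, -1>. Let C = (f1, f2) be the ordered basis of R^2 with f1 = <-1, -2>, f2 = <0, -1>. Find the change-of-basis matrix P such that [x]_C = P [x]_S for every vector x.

[[1, 1], [2, -1]]

Take x = bj: its S-coordinates are the j-th standard unit vector, so P e_j — column j of P — equals [bj]_C.
b1 = f1 + 2f2, giving column 1 = <1, 2>; repeating for each j gives P = [[1, 1], [2, -1]].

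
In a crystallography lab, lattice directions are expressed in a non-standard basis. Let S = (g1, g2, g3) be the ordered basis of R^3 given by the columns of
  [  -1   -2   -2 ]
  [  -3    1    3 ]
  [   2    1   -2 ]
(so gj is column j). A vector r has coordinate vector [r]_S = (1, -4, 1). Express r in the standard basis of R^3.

(5, -4, -4)

By definition r = g1 - 4g2 + g3.
Summing componentwise gives (5, -4, -4).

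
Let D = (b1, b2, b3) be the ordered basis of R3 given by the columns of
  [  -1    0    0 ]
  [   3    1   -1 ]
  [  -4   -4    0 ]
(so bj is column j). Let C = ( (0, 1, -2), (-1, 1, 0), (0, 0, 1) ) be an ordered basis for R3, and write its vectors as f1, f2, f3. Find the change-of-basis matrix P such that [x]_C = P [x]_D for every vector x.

Let M have columns bj and N have columns fj. Then for every x, N [x]_C = x = M [x]_D, so P = N^(-1) M.
Since det N = 1, N^(-1) has integer entries; multiplying gives P = [[2, 1, -1], [1, 0, 0], [0, -2, -2]].

[[2, 1, -1], [1, 0, 0], [0, -2, -2]]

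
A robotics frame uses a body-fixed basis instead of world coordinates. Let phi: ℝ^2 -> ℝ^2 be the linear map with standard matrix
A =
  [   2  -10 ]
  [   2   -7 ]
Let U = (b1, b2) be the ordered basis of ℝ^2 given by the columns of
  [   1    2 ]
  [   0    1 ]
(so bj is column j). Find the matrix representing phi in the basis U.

[[-2, 0], [2, -3]]

With P the matrix whose columns are b1, b2, [phi]_U = P^(-1) A P.
Column by column: phi(b1) = A b1 = [2, 2]; its U-coordinates [-2, 2] give column 1.
Continuing for each basis vector yields [phi]_U = [[-2, 0], [2, -3]].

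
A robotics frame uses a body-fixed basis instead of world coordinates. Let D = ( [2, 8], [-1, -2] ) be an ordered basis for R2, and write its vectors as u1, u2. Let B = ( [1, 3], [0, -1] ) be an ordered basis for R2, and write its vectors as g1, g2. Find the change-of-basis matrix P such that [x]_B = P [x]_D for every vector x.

[[2, -1], [-2, -1]]

Column j of P is [uj]_B, since P maps D-coordinates to B-coordinates.
Expressing u1 in B: u1 = 2g1 - 2g2, so column 1 of P is [2, -2].
Doing the same for each uj gives P = [[2, -1], [-2, -1]].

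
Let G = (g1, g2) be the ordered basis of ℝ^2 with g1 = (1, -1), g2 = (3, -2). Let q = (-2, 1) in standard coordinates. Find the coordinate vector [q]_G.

(1, -1)

We seek scalars with c_1 g1 + c_2 g2 = q; equivalently solve M c = q where the columns of M are g1, g2.
System: c_1 + 3c_2 = -2, -c_1 - 2c_2 = 1; solving gives c_1 = 1, c_2 = -1.
Check: g1 - g2 = (-2, 1).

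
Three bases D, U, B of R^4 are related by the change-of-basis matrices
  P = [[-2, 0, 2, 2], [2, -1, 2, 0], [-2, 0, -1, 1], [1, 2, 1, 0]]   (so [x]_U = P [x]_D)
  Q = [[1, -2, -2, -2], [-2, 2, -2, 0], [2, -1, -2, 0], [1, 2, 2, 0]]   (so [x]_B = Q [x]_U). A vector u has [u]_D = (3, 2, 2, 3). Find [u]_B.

(-20, 18, 10, 10)

Apply P to get U-coordinates (4, 8, -5, 9), then Q to get B-coordinates.
The result is [u]_B = (-20, 18, 10, 10).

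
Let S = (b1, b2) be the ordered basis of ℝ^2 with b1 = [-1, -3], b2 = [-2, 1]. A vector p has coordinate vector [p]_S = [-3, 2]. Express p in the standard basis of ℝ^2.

[-1, 11]

p = M [p]_S, where M has columns b1, b2.
Carrying out the matrix-vector product, p = [-1, 11].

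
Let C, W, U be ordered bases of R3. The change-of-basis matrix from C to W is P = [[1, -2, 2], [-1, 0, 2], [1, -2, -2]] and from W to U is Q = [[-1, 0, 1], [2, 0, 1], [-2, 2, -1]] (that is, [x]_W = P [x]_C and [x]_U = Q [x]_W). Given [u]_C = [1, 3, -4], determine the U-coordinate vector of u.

[16, -23, 5]

Apply P to get W-coordinates [-13, -9, 3], then Q to get U-coordinates.
The result is [u]_U = [16, -23, 5].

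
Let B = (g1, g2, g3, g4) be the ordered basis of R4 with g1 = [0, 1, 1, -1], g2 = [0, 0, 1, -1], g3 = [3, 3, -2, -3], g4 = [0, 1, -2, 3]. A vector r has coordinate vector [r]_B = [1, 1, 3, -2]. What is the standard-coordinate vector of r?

[9, 8, 0, -17]

By definition r = g1 + g2 + 3g3 - 2g4.
Summing componentwise gives [9, 8, 0, -17].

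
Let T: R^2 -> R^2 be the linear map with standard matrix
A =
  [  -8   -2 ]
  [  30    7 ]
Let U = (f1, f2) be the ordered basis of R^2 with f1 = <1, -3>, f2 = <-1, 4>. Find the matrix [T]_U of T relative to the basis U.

[[1, -2], [3, -2]]

With P the matrix whose columns are f1, f2, [T]_U = P^(-1) A P.
Column by column: T(f1) = A f1 = <-2, 9>; its U-coordinates <1, 3> give column 1.
Continuing for each basis vector yields [T]_U = [[1, -2], [3, -2]].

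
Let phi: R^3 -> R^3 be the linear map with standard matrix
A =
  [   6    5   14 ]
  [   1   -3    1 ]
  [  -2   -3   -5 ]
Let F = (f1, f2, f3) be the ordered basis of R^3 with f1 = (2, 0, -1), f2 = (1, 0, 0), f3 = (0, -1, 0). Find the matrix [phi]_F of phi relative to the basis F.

Let P have columns f1, ..., f3. Then [phi]_F = P^(-1) A P.
Here det P = 1, so P^(-1) is integer; computing A P first and then P^(-1)(A P) gives [[-1, 2, -3], [0, 2, 1], [-1, -1, -3]].

[[-1, 2, -3], [0, 2, 1], [-1, -1, -3]]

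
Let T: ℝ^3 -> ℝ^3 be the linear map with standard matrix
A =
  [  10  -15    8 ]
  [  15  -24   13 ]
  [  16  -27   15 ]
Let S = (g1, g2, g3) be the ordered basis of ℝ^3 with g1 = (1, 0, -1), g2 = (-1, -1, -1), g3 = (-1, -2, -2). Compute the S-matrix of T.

Let P have columns g1, ..., g3. Then [T]_S = P^(-1) A P.
Here det P = -1, so P^(-1) is integer; computing A P first and then P^(-1)(A P) gives [[1, 0, -1], [0, 2, -3], [-1, 1, -2]].

[[1, 0, -1], [0, 2, -3], [-1, 1, -2]]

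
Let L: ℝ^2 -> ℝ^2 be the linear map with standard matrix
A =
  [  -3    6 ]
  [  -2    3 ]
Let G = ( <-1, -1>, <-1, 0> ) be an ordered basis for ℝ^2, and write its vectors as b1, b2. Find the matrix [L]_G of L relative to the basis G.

[[1, -2], [2, -1]]

Let P have columns b1, b2. Then [L]_G = P^(-1) A P.
Here det P = -1, so P^(-1) is integer; computing A P first and then P^(-1)(A P) gives [[1, -2], [2, -1]].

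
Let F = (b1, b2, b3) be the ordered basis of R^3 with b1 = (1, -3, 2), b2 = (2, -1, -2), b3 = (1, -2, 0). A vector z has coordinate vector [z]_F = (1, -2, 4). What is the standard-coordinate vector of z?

(1, -9, 6)

By definition z = b1 - 2b2 + 4b3.
Summing componentwise gives (1, -9, 6).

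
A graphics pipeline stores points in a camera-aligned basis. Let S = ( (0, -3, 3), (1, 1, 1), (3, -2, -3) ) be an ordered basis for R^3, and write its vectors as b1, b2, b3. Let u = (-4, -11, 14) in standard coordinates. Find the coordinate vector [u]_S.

(4, -1, -1)

[u]_S is the unique c with M c = u, where M has columns b1, ..., b3.
Solving this 3x3 system gives c = (4, -1, -1).
Check: 4b1 - b2 - b3 = (-4, -11, 14).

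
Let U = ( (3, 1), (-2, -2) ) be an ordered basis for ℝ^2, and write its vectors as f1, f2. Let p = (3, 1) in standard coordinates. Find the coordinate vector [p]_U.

(1, 0)

[p]_U is the unique c with M c = p, where M has columns f1, f2.
System: 3c_1 - 2c_2 = 3, c_1 - 2c_2 = 1; solving gives c_1 = 1, c_2 = 0.
Check: f1 + 0·f2 = (3, 1).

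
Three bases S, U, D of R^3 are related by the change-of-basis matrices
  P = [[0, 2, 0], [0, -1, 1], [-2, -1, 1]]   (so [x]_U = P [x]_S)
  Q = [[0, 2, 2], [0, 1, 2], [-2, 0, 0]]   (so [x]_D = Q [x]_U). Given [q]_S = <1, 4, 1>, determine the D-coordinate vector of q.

First [q]_U = P [q]_S = <8, -3, -5>.
Then [q]_D = Q [q]_U = <-16, -13, -16>.

<-16, -13, -16>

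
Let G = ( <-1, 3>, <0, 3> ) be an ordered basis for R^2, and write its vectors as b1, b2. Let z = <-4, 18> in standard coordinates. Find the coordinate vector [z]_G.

We seek scalars with c_1 b1 + c_2 b2 = z; equivalently solve M c = z where the columns of M are b1, b2.
System: -c_1 + 0c_2 = -4, 3c_1 + 3c_2 = 18; solving gives c_1 = 4, c_2 = 2.
Check: 4b1 + 2b2 = <-4, 18>.

<4, 2>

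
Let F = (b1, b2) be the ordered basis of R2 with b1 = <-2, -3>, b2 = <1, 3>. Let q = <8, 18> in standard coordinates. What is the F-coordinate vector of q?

[q]_F is the unique c with M c = q, where M has columns b1, b2.
System: -2c_1 + c_2 = 8, -3c_1 + 3c_2 = 18; solving gives c_1 = -2, c_2 = 4.
Check: -2b1 + 4b2 = <8, 18>.

<-2, 4>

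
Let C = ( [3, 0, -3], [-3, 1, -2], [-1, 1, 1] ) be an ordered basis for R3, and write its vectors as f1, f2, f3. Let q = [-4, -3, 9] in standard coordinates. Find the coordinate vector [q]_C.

[q]_C is the unique c with M c = q, where M has columns f1, ..., f3.
Row-reducing the augmented matrix [M | q] gives c = (-3, -1, -2).
Check: -3f1 - f2 - 2f3 = [-4, -3, 9].

[-3, -1, -2]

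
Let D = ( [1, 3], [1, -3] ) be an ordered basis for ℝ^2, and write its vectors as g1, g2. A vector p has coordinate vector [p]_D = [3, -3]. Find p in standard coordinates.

[0, 18]

By definition p = 3g1 - 3g2.
Summing componentwise gives [0, 18].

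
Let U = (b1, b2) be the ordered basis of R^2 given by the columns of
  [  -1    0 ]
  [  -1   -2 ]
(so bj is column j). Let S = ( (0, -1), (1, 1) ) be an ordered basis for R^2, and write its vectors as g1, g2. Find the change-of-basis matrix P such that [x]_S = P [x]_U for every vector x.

Column j of P is [bj]_S, since P maps U-coordinates to S-coordinates.
Expressing b1 in S: b1 = 0·g1 - g2, so column 1 of P is (0, -1).
Doing the same for each bj gives P = [[0, 2], [-1, 0]].

[[0, 2], [-1, 0]]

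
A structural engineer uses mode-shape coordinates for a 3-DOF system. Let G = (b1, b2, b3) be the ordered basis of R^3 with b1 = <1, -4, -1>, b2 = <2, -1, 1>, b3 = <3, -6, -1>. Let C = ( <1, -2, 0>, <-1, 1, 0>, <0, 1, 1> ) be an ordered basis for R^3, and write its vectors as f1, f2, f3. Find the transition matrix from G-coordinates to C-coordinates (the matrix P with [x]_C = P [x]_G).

Let M have columns bj and N have columns fj. Then for every x, N [x]_C = x = M [x]_G, so P = N^(-1) M.
Since det N = -1, N^(-1) has integer entries; multiplying gives P = [[2, 0, 2], [1, -2, -1], [-1, 1, -1]].

[[2, 0, 2], [1, -2, -1], [-1, 1, -1]]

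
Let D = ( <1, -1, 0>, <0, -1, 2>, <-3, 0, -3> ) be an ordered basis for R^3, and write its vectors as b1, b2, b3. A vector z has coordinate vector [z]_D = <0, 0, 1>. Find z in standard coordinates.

The coordinates say z = 0·b1 + 0·b2 + b3; adding the scaled basis vectors gives <-3, 0, -3>.

<-3, 0, -3>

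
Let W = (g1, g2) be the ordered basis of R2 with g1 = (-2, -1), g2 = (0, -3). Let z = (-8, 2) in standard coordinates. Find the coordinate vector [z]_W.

[z]_W is the unique c with M c = z, where M has columns g1, g2.
System: -2c_1 + 0c_2 = -8, -c_1 - 3c_2 = 2; solving gives c_1 = 4, c_2 = -2.
Check: 4g1 - 2g2 = (-8, 2).

(4, -2)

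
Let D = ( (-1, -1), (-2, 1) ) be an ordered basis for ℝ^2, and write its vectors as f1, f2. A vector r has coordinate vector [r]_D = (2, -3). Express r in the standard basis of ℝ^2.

r = M [r]_D, where M has columns f1, f2.
Carrying out the matrix-vector product, r = (4, -5).

(4, -5)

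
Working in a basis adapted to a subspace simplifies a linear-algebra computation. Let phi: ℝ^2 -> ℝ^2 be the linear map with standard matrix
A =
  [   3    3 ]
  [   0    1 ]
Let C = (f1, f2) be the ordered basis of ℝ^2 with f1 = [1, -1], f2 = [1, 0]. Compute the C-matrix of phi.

[[1, 0], [-1, 3]]

With P the matrix whose columns are f1, f2, [phi]_C = P^(-1) A P.
Column by column: phi(f1) = A f1 = [0, -1]; its C-coordinates [1, -1] give column 1.
Continuing for each basis vector yields [phi]_C = [[1, 0], [-1, 3]].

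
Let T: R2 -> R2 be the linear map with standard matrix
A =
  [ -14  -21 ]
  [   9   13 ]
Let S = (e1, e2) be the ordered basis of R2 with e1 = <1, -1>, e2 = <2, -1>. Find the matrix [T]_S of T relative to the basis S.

The j-th column of [T]_S is [T(ej)]_S.
T(e1) = A e1 = <7, -4> = e1 + 3e2, so column 1 is <1, 3>.
Repeating for e2 and assembling the columns gives [[1, -3], [3, -2]].

[[1, -3], [3, -2]]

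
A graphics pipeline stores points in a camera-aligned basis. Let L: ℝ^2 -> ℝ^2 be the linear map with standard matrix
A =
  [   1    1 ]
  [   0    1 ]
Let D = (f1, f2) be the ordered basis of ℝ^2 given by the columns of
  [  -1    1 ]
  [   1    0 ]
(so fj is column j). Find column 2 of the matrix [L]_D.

Column 2 of [L]_D is the D-coordinate vector of L(f2).
In standard coordinates L(f2) = A f2 = (1, 0).
Converting to D: (1, 0) = 0·f1 + f2, so the coordinate vector is (0, 1).

(0, 1)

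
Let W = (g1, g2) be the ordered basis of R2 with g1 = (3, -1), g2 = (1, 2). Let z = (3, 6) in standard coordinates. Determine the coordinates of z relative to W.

Write z = c_1 g1 + c_2 g2 and solve for the c_i.
System: 3c_1 + c_2 = 3, -c_1 + 2c_2 = 6; solving gives c_1 = 0, c_2 = 3.
Check: 0·g1 + 3g2 = (3, 6).

(0, 3)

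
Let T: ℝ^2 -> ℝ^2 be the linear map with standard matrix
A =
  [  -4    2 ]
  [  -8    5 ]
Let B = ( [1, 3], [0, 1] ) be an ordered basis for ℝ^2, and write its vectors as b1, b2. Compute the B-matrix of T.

[[2, 2], [1, -1]]

The j-th column of [T]_B is [T(bj)]_B.
T(b1) = A b1 = [2, 7] = 2b1 + b2, so column 1 is [2, 1].
Repeating for b2 and assembling the columns gives [[2, 2], [1, -1]].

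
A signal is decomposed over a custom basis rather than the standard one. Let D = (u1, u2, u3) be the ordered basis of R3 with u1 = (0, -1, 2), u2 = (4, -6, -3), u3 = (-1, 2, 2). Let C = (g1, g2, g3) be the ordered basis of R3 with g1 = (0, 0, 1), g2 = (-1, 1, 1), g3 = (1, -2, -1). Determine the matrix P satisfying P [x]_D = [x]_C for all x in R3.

Let M have columns uj and N have columns gj. Then for every x, N [x]_C = x = M [x]_D, so P = N^(-1) M.
Since det N = 1, N^(-1) has integer entries; multiplying gives P = [[2, 1, 1], [1, -2, 0], [1, 2, -1]].

[[2, 1, 1], [1, -2, 0], [1, 2, -1]]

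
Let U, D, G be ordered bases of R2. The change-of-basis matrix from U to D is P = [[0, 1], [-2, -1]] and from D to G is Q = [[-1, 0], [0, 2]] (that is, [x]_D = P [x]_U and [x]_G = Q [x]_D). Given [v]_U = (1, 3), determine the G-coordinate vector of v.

Apply P to get D-coordinates (3, -5), then Q to get G-coordinates.
The result is [v]_G = (-3, -10).

(-3, -10)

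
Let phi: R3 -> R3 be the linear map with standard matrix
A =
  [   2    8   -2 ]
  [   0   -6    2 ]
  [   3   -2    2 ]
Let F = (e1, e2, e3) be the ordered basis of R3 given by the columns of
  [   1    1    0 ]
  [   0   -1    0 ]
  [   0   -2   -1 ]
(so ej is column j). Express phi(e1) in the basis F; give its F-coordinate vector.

(2, 0, -3)

Compute phi(e1) = A e1 = (2, 0, 3) in standard coordinates.
Then write this in F-coordinates: solve for y in y_1 e1 + ... + y_3 e3 = (2, 0, 3).
This gives y = (2, 0, -3), which is column 1 of [phi]_F.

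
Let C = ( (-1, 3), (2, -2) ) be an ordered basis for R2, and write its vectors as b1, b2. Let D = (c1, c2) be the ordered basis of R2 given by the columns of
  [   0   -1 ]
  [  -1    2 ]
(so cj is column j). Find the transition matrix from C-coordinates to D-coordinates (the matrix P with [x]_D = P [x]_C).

[[-1, -2], [1, -2]]

Take x = bj: its C-coordinates are the j-th standard unit vector, so P e_j — column j of P — equals [bj]_D.
b1 = -c1 + c2, giving column 1 = (-1, 1); repeating for each j gives P = [[-1, -2], [1, -2]].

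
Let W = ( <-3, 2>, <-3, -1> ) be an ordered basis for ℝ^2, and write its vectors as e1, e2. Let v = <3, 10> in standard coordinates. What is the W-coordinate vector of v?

<3, -4>

[v]_W is the unique c with M c = v, where M has columns e1, e2.
System: -3c_1 - 3c_2 = 3, 2c_1 - c_2 = 10; solving gives c_1 = 3, c_2 = -4.
Check: 3e1 - 4e2 = <3, 10>.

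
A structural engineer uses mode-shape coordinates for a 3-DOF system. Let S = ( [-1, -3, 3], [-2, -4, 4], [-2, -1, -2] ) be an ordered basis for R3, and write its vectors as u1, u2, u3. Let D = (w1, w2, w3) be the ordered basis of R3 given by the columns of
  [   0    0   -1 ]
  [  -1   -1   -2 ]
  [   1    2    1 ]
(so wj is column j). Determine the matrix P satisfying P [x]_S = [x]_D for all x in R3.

[[0, -2, -2], [1, 2, -1], [1, 2, 2]]

Let M have columns uj and N have columns wj. Then for every x, N [x]_D = x = M [x]_S, so P = N^(-1) M.
Since det N = 1, N^(-1) has integer entries; multiplying gives P = [[0, -2, -2], [1, 2, -1], [1, 2, 2]].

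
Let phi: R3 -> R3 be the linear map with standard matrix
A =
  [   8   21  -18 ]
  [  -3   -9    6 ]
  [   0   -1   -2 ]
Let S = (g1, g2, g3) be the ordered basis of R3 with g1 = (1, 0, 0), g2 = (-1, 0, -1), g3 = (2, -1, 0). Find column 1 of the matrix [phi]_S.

(2, 0, 3)

Compute phi(g1) = A g1 = (8, -3, 0) in standard coordinates.
Then write this in S-coordinates: solve for y in y_1 g1 + ... + y_3 g3 = (8, -3, 0).
This gives y = (2, 0, 3), which is column 1 of [phi]_S.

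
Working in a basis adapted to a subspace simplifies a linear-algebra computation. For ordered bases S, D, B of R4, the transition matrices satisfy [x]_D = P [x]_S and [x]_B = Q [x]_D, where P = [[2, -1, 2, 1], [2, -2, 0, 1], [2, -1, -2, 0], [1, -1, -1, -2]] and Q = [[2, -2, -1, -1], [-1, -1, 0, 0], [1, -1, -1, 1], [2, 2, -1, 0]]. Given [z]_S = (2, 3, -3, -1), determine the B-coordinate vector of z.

First [z]_D = P [z]_S = (-6, -3, 7, 4).
Then [z]_B = Q [z]_D = (-17, 9, -6, -25).

(-17, 9, -6, -25)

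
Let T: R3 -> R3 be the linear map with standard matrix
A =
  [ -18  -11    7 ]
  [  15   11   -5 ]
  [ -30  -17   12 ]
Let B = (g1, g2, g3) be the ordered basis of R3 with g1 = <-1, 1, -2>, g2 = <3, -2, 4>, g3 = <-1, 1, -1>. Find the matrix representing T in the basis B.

Let P have columns g1, ..., g3. Then [T]_B = P^(-1) A P.
Here det P = -1, so P^(-1) is integer; computing A P first and then P^(-1)(A P) gives [[3, 3, 0], [-1, -1, 1], [1, -2, 3]].

[[3, 3, 0], [-1, -1, 1], [1, -2, 3]]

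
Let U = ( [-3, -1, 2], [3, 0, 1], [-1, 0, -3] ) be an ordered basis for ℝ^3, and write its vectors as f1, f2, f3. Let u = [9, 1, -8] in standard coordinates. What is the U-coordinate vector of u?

[-1, 3, 3]

Write u = c_1 f1 + ... + c_3 f3 and solve for the c_i.
Solving this 3x3 system gives c = (-1, 3, 3).
Check: -f1 + 3f2 + 3f3 = [9, 1, -8].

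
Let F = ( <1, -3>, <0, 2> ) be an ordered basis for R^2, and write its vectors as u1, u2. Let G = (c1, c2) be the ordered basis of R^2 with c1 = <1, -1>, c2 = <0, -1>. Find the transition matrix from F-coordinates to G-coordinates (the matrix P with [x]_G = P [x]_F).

[[1, 0], [2, -2]]

Take x = uj: its F-coordinates are the j-th standard unit vector, so P e_j — column j of P — equals [uj]_G.
u1 = c1 + 2c2, giving column 1 = <1, 2>; repeating for each j gives P = [[1, 0], [2, -2]].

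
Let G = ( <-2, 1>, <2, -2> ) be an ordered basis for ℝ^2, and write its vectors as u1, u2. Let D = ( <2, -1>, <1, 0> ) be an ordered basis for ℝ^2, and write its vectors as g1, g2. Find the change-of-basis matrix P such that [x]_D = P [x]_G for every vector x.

Let M have columns uj and N have columns gj. Then for every x, N [x]_D = x = M [x]_G, so P = N^(-1) M.
Since det N = 1, N^(-1) has integer entries; multiplying gives P = [[-1, 2], [0, -2]].

[[-1, 2], [0, -2]]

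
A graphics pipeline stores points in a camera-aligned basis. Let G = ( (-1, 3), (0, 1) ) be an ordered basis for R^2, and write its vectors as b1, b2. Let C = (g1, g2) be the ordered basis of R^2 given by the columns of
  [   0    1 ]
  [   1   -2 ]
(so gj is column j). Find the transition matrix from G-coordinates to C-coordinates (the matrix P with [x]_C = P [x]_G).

[[1, 1], [-1, 0]]

Let M have columns bj and N have columns gj. Then for every x, N [x]_C = x = M [x]_G, so P = N^(-1) M.
Since det N = -1, N^(-1) has integer entries; multiplying gives P = [[1, 1], [-1, 0]].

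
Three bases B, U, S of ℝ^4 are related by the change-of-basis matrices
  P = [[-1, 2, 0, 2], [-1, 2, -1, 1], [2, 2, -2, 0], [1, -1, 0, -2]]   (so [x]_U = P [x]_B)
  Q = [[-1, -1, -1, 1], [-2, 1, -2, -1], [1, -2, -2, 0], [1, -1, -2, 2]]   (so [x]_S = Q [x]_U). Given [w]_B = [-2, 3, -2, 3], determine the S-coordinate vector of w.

[-44, -16, -24, -33]

Composing the changes, [w]_S = Q P [w]_B.
Q P = [[1, -7, 3, -5], [-4, -5, 3, -1], [-3, -6, 6, 0], [-2, -6, 5, -3]]; applying this to [-2, 3, -2, 3] gives [-44, -16, -24, -33].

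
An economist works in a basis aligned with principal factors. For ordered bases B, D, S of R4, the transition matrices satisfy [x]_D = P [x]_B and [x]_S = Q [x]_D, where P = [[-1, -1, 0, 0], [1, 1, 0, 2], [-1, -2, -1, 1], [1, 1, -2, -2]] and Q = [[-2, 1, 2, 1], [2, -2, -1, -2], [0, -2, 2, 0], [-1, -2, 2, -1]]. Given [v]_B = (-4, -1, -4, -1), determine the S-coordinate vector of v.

First [v]_D = P [v]_B = (5, -7, 9, 5).
Then [v]_S = Q [v]_D = (6, 5, 32, 22).

(6, 5, 32, 22)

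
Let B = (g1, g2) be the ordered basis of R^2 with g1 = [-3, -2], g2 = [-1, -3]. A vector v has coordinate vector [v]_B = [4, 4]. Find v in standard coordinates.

v = M [v]_B, where M has columns g1, g2.
Carrying out the matrix-vector product, v = [-16, -20].

[-16, -20]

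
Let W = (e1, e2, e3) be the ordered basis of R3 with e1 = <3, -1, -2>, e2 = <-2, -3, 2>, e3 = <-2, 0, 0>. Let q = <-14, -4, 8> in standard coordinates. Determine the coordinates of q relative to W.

<-2, 2, 2>

We seek scalars with c_1 e1 + ... + c_3 e3 = q; equivalently solve M c = q where the columns of M are e1, ..., e3.
Solving this 3x3 system gives c = (-2, 2, 2).
Check: -2e1 + 2e2 + 2e3 = <-14, -4, 8>.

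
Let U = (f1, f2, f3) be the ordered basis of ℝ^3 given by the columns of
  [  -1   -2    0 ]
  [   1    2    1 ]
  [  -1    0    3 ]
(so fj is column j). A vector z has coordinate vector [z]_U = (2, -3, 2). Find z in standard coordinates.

The coordinates say z = 2f1 - 3f2 + 2f3; adding the scaled basis vectors gives (4, -2, 4).

(4, -2, 4)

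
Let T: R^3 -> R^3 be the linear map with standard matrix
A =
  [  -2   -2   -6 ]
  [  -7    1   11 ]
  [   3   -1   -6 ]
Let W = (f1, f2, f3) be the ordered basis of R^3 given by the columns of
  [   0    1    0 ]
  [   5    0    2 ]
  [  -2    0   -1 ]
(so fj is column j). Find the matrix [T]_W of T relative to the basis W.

The j-th column of [T]_W is [T(fj)]_W.
T(f1) = A f1 = [2, -17, 7] = -3f1 + 2f2 - f3, so column 1 is [-3, 2, -1].
Repeating for f2, f3 and assembling the columns gives [[-3, -1, -1], [2, -2, 2], [-1, -1, -2]].

[[-3, -1, -1], [2, -2, 2], [-1, -1, -2]]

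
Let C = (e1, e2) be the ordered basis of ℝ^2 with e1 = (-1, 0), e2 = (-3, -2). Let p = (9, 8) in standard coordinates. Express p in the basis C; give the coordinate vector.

(3, -4)

We seek scalars with c_1 e1 + c_2 e2 = p; equivalently solve M c = p where the columns of M are e1, e2.
System: -c_1 - 3c_2 = 9, 0c_1 - 2c_2 = 8; solving gives c_1 = 3, c_2 = -4.
Check: 3e1 - 4e2 = (9, 8).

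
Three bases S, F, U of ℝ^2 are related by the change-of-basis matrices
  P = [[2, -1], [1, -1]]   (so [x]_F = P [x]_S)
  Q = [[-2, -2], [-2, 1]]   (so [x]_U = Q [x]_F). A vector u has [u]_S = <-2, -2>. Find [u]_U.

Composing the changes, [u]_U = Q P [u]_S.
Q P = [[-6, 4], [-3, 1]]; applying this to <-2, -2> gives <4, 4>.

<4, 4>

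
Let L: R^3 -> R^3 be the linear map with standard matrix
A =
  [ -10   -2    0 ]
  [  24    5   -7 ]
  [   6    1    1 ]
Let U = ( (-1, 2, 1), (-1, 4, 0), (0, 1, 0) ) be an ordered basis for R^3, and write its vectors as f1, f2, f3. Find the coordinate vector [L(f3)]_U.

Compute L(f3) = A f3 = (-2, 5, 1) in standard coordinates.
Then write this in U-coordinates: solve for y in y_1 f1 + ... + y_3 f3 = (-2, 5, 1).
This gives y = (1, 1, -1), which is column 3 of [L]_U.

(1, 1, -1)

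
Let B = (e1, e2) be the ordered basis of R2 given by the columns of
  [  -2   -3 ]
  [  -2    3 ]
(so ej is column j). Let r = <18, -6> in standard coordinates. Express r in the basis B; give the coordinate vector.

<-3, -4>

[r]_B is the unique c with M c = r, where M has columns e1, e2.
System: -2c_1 - 3c_2 = 18, -2c_1 + 3c_2 = -6; solving gives c_1 = -3, c_2 = -4.
Check: -3e1 - 4e2 = <18, -6>.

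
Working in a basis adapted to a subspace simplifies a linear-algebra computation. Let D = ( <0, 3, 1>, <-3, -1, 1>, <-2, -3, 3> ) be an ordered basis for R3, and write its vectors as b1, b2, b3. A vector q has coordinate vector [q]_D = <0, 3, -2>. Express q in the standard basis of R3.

<-5, 3, -3>

By definition q = 0·b1 + 3b2 - 2b3.
Summing componentwise gives <-5, 3, -3>.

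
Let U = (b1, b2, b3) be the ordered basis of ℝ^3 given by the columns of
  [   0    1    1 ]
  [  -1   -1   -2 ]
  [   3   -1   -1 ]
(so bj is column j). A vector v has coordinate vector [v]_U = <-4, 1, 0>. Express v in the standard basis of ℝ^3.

<1, 3, -13>

v = M [v]_U, where M has columns b1, ..., b3.
Carrying out the matrix-vector product, v = <1, 3, -13>.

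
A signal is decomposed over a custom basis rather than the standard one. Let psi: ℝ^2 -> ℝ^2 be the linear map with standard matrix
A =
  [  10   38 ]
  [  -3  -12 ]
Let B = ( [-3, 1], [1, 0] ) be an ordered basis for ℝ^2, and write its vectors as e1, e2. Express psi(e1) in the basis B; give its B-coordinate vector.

Compute psi(e1) = A e1 = [8, -3] in standard coordinates.
Then write this in B-coordinates: solve for y in y_1 e1 + y_2 e2 = [8, -3].
This gives y = [-3, -1], which is column 1 of [psi]_B.

[-3, -1]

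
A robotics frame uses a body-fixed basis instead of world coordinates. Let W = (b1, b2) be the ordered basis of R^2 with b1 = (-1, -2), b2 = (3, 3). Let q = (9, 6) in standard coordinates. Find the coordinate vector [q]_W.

(3, 4)

Write q = c_1 b1 + c_2 b2 and solve for the c_i.
System: -c_1 + 3c_2 = 9, -2c_1 + 3c_2 = 6; solving gives c_1 = 3, c_2 = 4.
Check: 3b1 + 4b2 = (9, 6).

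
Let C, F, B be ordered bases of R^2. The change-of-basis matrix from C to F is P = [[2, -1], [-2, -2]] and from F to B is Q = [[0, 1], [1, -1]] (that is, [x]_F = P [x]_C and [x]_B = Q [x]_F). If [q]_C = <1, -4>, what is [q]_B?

<6, 0>

First [q]_F = P [q]_C = <6, 6>.
Then [q]_B = Q [q]_F = <6, 0>.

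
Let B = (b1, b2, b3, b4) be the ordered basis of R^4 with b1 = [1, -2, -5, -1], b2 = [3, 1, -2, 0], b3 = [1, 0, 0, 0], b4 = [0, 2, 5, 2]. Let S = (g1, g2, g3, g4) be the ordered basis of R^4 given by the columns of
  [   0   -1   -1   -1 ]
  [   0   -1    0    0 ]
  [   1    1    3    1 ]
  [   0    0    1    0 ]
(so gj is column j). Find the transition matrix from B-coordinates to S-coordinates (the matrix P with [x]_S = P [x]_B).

[[-2, 1, 1, 1], [2, -1, 0, -2], [-1, 0, 0, 2], [-2, -2, -1, 0]]

Column j of P is [bj]_S, since P maps B-coordinates to S-coordinates.
Expressing b1 in S: b1 = -2g1 + 2g2 - g3 - 2g4, so column 1 of P is [-2, 2, -1, -2].
Doing the same for each bj gives P = [[-2, 1, 1, 1], [2, -1, 0, -2], [-1, 0, 0, 2], [-2, -2, -1, 0]].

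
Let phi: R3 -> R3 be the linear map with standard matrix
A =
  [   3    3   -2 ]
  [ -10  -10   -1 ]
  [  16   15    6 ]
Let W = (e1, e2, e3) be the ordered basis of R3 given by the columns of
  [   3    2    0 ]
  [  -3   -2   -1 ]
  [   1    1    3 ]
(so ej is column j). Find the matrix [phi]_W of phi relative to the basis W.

With P the matrix whose columns are e1, ..., e3, [phi]_W = P^(-1) A P.
Column by column: phi(e1) = A e1 = <-2, -1, 9>; its W-coordinates <-2, 2, 3> give column 1.
Continuing for each basis vector yields [phi]_W = [[-2, 0, -3], [2, -1, 0], [3, 3, 2]].

[[-2, 0, -3], [2, -1, 0], [3, 3, 2]]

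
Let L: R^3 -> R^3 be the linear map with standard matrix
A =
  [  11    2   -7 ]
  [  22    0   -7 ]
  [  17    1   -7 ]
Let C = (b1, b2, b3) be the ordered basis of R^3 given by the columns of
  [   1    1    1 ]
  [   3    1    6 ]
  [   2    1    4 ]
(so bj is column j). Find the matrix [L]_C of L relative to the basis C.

With P the matrix whose columns are b1, ..., b3, [L]_C = P^(-1) A P.
Column by column: L(b1) = A b1 = (3, 8, 6); its C-coordinates (0, 2, 1) give column 1.
Continuing for each basis vector yields [L]_C = [[0, 2, -3], [2, 3, -3], [1, 1, 1]].

[[0, 2, -3], [2, 3, -3], [1, 1, 1]]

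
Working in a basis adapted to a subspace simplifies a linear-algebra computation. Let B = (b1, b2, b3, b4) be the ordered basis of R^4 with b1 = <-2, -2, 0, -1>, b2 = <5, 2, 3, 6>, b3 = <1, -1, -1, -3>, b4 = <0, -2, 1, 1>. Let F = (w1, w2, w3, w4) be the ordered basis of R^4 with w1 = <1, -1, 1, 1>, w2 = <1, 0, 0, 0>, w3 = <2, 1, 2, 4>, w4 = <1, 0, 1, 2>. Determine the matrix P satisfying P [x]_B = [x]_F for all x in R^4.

[[1, 0, 1, 1], [-2, 2, 2, -1], [-1, 2, 0, -1], [1, -1, -2, 2]]

Take x = bj: its B-coordinates are the j-th standard unit vector, so P e_j — column j of P — equals [bj]_F.
b1 = w1 - 2w2 - w3 + w4, giving column 1 = <1, -2, -1, 1>; repeating for each j gives P = [[1, 0, 1, 1], [-2, 2, 2, -1], [-1, 2, 0, -1], [1, -1, -2, 2]].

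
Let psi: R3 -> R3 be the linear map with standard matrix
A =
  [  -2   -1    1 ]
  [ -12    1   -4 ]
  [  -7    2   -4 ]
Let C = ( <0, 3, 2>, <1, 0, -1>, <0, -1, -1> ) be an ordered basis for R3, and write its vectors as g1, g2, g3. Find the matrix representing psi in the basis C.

With P the matrix whose columns are g1, ..., g3, [psi]_C = P^(-1) A P.
Column by column: psi(g1) = A g1 = <-1, -5, -2>; its C-coordinates <-2, -1, -1> give column 1.
Continuing for each basis vector yields [psi]_C = [[-2, -2, 1], [-1, -3, 0], [-1, 2, 0]].

[[-2, -2, 1], [-1, -3, 0], [-1, 2, 0]]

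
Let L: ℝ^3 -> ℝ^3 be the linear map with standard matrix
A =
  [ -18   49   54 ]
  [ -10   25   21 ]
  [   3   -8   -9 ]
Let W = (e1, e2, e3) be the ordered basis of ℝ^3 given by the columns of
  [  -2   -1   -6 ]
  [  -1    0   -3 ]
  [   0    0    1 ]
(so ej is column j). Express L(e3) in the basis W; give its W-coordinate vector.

Column 3 of [L]_W is the W-coordinate vector of L(e3).
In standard coordinates L(e3) = A e3 = [15, 6, -3].
Converting to W: [15, 6, -3] = 3e1 - 3e2 - 3e3, so the coordinate vector is [3, -3, -3].

[3, -3, -3]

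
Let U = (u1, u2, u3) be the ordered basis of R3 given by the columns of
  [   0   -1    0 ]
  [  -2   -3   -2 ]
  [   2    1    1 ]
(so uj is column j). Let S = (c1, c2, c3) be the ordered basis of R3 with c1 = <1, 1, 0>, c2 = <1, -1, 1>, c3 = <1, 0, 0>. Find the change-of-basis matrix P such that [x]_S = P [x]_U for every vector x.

[[0, -2, -1], [2, 1, 1], [-2, 0, 0]]

Let M have columns uj and N have columns cj. Then for every x, N [x]_S = x = M [x]_U, so P = N^(-1) M.
Since det N = 1, N^(-1) has integer entries; multiplying gives P = [[0, -2, -1], [2, 1, 1], [-2, 0, 0]].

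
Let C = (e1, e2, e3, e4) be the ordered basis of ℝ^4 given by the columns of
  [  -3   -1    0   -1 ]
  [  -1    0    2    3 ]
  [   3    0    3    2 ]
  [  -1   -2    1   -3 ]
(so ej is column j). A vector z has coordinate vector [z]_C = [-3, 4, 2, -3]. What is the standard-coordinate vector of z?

[8, -2, -9, 6]

By definition z = -3e1 + 4e2 + 2e3 - 3e4.
Summing componentwise gives [8, -2, -9, 6].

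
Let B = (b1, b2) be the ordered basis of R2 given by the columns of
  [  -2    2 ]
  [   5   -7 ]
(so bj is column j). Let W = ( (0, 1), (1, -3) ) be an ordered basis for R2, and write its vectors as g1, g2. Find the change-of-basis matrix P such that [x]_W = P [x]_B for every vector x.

[[-1, -1], [-2, 2]]

Column j of P is [bj]_W, since P maps B-coordinates to W-coordinates.
Expressing b1 in W: b1 = -g1 - 2g2, so column 1 of P is (-1, -2).
Doing the same for each bj gives P = [[-1, -1], [-2, 2]].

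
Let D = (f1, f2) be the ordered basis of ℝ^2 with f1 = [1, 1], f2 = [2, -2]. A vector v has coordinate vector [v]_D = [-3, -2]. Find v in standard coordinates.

v = M [v]_D, where M has columns f1, f2.
Carrying out the matrix-vector product, v = [-7, 1].

[-7, 1]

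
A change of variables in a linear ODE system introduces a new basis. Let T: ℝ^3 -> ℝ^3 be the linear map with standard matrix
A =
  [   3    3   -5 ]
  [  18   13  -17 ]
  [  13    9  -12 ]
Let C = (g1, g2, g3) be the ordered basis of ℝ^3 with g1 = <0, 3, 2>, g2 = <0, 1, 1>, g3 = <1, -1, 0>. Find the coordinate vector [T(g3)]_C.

<1, 2, 0>

Compute T(g3) = A g3 = <0, 5, 4> in standard coordinates.
Then write this in C-coordinates: solve for y in y_1 g1 + ... + y_3 g3 = <0, 5, 4>.
This gives y = <1, 2, 0>, which is column 3 of [T]_C.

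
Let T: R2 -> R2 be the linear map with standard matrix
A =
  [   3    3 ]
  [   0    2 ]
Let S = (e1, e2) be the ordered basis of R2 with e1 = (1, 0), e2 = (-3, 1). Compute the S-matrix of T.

[[3, 0], [0, 2]]

With P the matrix whose columns are e1, e2, [T]_S = P^(-1) A P.
Column by column: T(e1) = A e1 = (3, 0); its S-coordinates (3, 0) give column 1.
Continuing for each basis vector yields [T]_S = [[3, 0], [0, 2]].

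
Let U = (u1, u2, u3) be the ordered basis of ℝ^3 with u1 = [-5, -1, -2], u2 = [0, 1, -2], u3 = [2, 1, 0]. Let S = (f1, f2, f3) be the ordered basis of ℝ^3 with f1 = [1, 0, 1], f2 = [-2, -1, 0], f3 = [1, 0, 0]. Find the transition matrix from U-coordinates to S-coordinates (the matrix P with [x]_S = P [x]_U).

[[-2, -2, 0], [1, -1, -1], [-1, 0, 0]]

Take x = uj: its U-coordinates are the j-th standard unit vector, so P e_j — column j of P — equals [uj]_S.
u1 = -2f1 + f2 - f3, giving column 1 = [-2, 1, -1]; repeating for each j gives P = [[-2, -2, 0], [1, -1, -1], [-1, 0, 0]].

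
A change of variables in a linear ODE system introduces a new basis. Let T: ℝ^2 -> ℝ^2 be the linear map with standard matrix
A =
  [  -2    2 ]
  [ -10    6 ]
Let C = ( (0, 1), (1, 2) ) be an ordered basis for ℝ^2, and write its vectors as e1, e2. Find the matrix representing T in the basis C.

[[2, -2], [2, 2]]

With P the matrix whose columns are e1, e2, [T]_C = P^(-1) A P.
Column by column: T(e1) = A e1 = (2, 6); its C-coordinates (2, 2) give column 1.
Continuing for each basis vector yields [T]_C = [[2, -2], [2, 2]].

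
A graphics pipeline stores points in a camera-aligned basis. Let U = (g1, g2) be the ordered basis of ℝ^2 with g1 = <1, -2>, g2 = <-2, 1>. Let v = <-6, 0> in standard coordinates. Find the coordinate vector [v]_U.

We seek scalars with c_1 g1 + c_2 g2 = v; equivalently solve M c = v where the columns of M are g1, g2.
System: c_1 - 2c_2 = -6, -2c_1 + c_2 = 0; solving gives c_1 = 2, c_2 = 4.
Check: 2g1 + 4g2 = <-6, 0>.

<2, 4>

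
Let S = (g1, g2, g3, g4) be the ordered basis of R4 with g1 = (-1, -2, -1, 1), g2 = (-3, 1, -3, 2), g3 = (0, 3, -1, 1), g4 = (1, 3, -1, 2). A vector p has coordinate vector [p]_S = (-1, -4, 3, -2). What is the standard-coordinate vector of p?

(11, 1, 12, -10)

p = M [p]_S, where M has columns g1, ..., g4.
Carrying out the matrix-vector product, p = (11, 1, 12, -10).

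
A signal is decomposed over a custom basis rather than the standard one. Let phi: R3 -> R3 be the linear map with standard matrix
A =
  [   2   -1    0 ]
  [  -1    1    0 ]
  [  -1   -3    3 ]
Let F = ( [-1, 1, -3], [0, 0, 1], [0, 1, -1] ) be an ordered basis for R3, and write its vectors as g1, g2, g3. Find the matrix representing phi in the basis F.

Let P have columns g1, ..., g3. Then [phi]_F = P^(-1) A P.
Here det P = 1, so P^(-1) is integer; computing A P first and then P^(-1)(A P) gives [[3, 0, 1], [-3, 3, -3], [-1, 0, 0]].

[[3, 0, 1], [-3, 3, -3], [-1, 0, 0]]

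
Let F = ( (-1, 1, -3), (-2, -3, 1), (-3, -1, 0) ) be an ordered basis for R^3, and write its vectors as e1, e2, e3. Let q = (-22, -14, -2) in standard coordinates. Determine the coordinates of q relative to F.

Write q = c_1 e1 + ... + c_3 e3 and solve for the c_i.
Gaussian elimination on [M | q] yields c = (2, 4, 4).
Check: 2e1 + 4e2 + 4e3 = (-22, -14, -2).

(2, 4, 4)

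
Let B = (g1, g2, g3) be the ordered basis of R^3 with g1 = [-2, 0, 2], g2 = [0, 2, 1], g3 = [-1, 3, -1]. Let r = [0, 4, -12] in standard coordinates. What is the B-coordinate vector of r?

We seek scalars with c_1 g1 + ... + c_3 g3 = r; equivalently solve M c = r where the columns of M are g1, ..., g3.
Gaussian elimination on [M | r] yields c = (-2, -4, 4).
Check: -2g1 - 4g2 + 4g3 = [0, 4, -12].

[-2, -4, 4]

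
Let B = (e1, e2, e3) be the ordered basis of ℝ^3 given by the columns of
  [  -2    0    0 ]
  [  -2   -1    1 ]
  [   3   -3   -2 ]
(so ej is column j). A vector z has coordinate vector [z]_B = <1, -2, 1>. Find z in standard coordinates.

By definition z = e1 - 2e2 + e3.
Summing componentwise gives <-2, 1, 7>.

<-2, 1, 7>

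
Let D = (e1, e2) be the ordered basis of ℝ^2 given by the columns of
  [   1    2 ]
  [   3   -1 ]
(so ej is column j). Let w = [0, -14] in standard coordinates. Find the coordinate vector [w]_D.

[-4, 2]

Write w = c_1 e1 + c_2 e2 and solve for the c_i.
System: c_1 + 2c_2 = 0, 3c_1 - c_2 = -14; solving gives c_1 = -4, c_2 = 2.
Check: -4e1 + 2e2 = [0, -14].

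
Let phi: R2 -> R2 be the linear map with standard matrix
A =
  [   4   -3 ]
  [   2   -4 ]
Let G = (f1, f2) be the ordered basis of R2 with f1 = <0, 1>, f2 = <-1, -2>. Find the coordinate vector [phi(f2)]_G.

<2, -2>

Column 2 of [phi]_G is the G-coordinate vector of phi(f2).
In standard coordinates phi(f2) = A f2 = <2, 6>.
Converting to G: <2, 6> = 2f1 - 2f2, so the coordinate vector is <2, -2>.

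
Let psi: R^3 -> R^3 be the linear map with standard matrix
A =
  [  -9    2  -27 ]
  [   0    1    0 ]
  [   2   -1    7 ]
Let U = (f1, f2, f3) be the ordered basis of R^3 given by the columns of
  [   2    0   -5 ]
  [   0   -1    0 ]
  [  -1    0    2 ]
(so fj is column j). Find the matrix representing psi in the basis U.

[[-3, -1, -2], [0, 1, 0], [-3, 0, 1]]

Let P have columns f1, ..., f3. Then [psi]_U = P^(-1) A P.
Here det P = 1, so P^(-1) is integer; computing A P first and then P^(-1)(A P) gives [[-3, -1, -2], [0, 1, 0], [-3, 0, 1]].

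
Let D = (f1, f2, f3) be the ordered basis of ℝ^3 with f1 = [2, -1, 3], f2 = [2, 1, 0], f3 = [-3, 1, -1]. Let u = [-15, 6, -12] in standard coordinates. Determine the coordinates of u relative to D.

We seek scalars with c_1 f1 + ... + c_3 f3 = u; equivalently solve M c = u where the columns of M are f1, ..., f3.
Gaussian elimination on [M | u] yields c = (-3, 0, 3).
Check: -3f1 + 0·f2 + 3f3 = [-15, 6, -12].

[-3, 0, 3]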